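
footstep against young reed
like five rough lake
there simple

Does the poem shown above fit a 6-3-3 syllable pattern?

Line 1: "footstep against young reed": 2+2+1+1 = 6 ✓
Line 2: "like five rough lake": 1+1+1+1 = 4 (expected 3)
Line 3: "there simple": 1+2 = 3 ✓

No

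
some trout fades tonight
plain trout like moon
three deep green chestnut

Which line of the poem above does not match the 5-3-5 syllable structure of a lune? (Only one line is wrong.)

Line 2

Line 1: "some trout fades tonight": 1+1+1+2 = 5 ✓
Line 2: "plain trout like moon": 1+1+1+1 = 4 (expected 3)
Line 3: "three deep green chestnut": 1+1+1+2 = 5 ✓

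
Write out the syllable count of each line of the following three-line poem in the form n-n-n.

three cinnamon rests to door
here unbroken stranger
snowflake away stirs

7-6-5

Line 1: three (1), cinnamon (3), rests (1), to (1), door (1) → 7
Line 2: here (1), unbroken (3), stranger (2) → 6
Line 3: snowflake (2), away (2), stirs (1) → 5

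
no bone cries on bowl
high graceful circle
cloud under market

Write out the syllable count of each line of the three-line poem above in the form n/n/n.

5/5/5

Line 1: no (1), bone (1), cries (1), on (1), bowl (1) → 5
Line 2: high (1), graceful (2), circle (2) → 5
Line 3: cloud (1), under (2), market (2) → 5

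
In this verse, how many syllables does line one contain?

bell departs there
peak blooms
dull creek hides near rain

Line one: bell(1) + departs(2) + there(1) = 4

4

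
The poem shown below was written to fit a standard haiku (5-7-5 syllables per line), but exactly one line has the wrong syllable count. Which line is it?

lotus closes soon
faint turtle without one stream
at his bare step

The third line

Line 1: "lotus closes soon": 2+2+1 = 5 ✓
Line 2: "faint turtle without one stream": 1+2+2+1+1 = 7 ✓
Line 3: "at his bare step": 1+1+1+1 = 4 (expected 5)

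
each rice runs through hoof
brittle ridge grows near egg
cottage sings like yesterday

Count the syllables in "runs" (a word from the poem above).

"runs" has 1 syllable.

1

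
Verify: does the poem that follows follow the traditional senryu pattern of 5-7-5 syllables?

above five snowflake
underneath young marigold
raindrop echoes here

Yes

Line 1: above (2), five (1), snowflake (2) → 5 ✓
Line 2: underneath (3), young (1), marigold (3) → 7 ✓
Line 3: raindrop (2), echoes (2), here (1) → 5 ✓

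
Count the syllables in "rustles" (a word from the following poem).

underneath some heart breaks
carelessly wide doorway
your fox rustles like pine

2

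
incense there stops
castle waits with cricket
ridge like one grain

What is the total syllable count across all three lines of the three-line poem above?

Line 1: incense (2), there (1), stops (1) → 4
Line 2: castle (2), waits (1), with (1), cricket (2) → 6
Line 3: ridge (1), like (1), one (1), grain (1) → 4
Total: 4 + 6 + 4 = 14

14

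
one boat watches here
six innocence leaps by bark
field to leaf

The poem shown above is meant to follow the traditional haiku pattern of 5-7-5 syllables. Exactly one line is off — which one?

Line 3

Line 1: one (1), boat (1), watches (2), here (1) → 5 ✓
Line 2: six (1), innocence (3), leaps (1), by (1), bark (1) → 7 ✓
Line 3: field (1), to (1), leaf (1) → 3 (expected 5)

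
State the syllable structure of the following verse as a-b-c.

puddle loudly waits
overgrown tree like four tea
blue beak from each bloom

Line 1: puddle(2) + loudly(2) + waits(1) = 5
Line 2: overgrown(3) + tree(1) + like(1) + four(1) + tea(1) = 7
Line 3: blue(1) + beak(1) + from(1) + each(1) + bloom(1) = 5

5-7-5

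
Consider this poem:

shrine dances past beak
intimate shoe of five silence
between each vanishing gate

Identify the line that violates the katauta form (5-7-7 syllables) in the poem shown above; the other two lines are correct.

Line 2

Line 1: "shrine dances past beak": 1+2+1+1 = 5 ✓
Line 2: "intimate shoe of five silence": 3+1+1+1+2 = 8 (expected 7)
Line 3: "between each vanishing gate": 2+1+3+1 = 7 ✓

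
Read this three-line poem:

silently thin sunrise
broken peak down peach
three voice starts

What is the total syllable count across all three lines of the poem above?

14

Line 1: silently (3), thin (1), sunrise (2) → 6
Line 2: broken (2), peak (1), down (1), peach (1) → 5
Line 3: three (1), voice (1), starts (1) → 3
Total: 6 + 5 + 3 = 14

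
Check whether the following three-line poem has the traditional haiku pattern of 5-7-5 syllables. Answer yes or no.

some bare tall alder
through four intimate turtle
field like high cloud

Line 1: some(1) + bare(1) + tall(1) + alder(2) = 5 ✓
Line 2: through(1) + four(1) + intimate(3) + turtle(2) = 7 ✓
Line 3: field(1) + like(1) + high(1) + cloud(1) = 4 (expected 5)

No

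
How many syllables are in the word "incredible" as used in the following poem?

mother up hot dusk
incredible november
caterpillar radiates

4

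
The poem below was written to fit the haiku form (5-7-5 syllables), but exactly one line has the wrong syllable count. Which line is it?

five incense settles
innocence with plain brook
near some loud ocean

Line 2

Line 1: five(1) + incense(2) + settles(2) = 5 ✓
Line 2: innocence(3) + with(1) + plain(1) + brook(1) = 6 (expected 7)
Line 3: near(1) + some(1) + loud(1) + ocean(2) = 5 ✓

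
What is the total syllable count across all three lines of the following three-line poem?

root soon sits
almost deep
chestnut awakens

11

Line 1: root(1) + soon(1) + sits(1) = 3
Line 2: almost(2) + deep(1) = 3
Line 3: chestnut(2) + awakens(3) = 5
Total: 3 + 3 + 5 = 11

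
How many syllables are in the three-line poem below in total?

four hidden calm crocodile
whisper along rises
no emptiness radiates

Line 1: four(1) + hidden(2) + calm(1) + crocodile(3) = 7
Line 2: whisper(2) + along(2) + rises(2) = 6
Line 3: no(1) + emptiness(3) + radiates(3) = 7
Total: 7 + 6 + 7 = 20

20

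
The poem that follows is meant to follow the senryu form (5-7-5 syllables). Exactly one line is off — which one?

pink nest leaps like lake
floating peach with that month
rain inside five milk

The second line

Line 1: pink (1), nest (1), leaps (1), like (1), lake (1) → 5 ✓
Line 2: floating (2), peach (1), with (1), that (1), month (1) → 6 (expected 7)
Line 3: rain (1), inside (2), five (1), milk (1) → 5 ✓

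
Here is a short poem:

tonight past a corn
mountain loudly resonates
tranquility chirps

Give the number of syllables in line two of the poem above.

7

Line two: "mountain loudly resonates": 2+2+3 = 7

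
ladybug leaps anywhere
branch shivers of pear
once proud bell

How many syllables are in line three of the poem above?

3

Line three: once(1) + proud(1) + bell(1) = 3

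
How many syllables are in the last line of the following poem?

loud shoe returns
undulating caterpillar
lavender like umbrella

7

The last line: lavender (3), like (1), umbrella (3) → 7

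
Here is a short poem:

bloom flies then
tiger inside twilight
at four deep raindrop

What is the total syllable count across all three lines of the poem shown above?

14

Line 1: bloom (1), flies (1), then (1) → 3
Line 2: tiger (2), inside (2), twilight (2) → 6
Line 3: at (1), four (1), deep (1), raindrop (2) → 5
Total: 3 + 6 + 5 = 14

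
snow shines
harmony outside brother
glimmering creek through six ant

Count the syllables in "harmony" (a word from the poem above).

3

"harmony" has 3 syllables.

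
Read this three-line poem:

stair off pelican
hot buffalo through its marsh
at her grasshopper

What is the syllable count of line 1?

Line 1: "stair off pelican": 1+1+3 = 5

5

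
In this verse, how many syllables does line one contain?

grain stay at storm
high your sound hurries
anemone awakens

4

Line one: grain(1) + stay(1) + at(1) + storm(1) = 4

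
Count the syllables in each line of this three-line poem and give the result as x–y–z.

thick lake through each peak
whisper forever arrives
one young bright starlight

5–7–5

Line 1: thick (1), lake (1), through (1), each (1), peak (1) → 5
Line 2: whisper (2), forever (3), arrives (2) → 7
Line 3: one (1), young (1), bright (1), starlight (2) → 5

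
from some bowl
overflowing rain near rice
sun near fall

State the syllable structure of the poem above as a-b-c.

3-7-3

Line 1: "from some bowl": 1+1+1 = 3
Line 2: "overflowing rain near rice": 4+1+1+1 = 7
Line 3: "sun near fall": 1+1+1 = 3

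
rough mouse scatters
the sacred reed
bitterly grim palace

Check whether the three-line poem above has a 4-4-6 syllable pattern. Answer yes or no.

Line 1: "rough mouse scatters": 1+1+2 = 4 ✓
Line 2: "the sacred reed": 1+2+1 = 4 ✓
Line 3: "bitterly grim palace": 3+1+2 = 6 ✓

Yes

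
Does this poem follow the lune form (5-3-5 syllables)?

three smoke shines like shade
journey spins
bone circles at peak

Yes

Line 1: three (1), smoke (1), shines (1), like (1), shade (1) → 5 ✓
Line 2: journey (2), spins (1) → 3 ✓
Line 3: bone (1), circles (2), at (1), peak (1) → 5 ✓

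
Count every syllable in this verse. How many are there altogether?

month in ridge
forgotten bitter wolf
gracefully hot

Line 1: "month in ridge": 1+1+1 = 3
Line 2: "forgotten bitter wolf": 3+2+1 = 6
Line 3: "gracefully hot": 3+1 = 4
Total: 3 + 6 + 4 = 13

13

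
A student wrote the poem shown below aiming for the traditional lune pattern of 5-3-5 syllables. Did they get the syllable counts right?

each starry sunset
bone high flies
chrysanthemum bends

Line 1: each (1), starry (2), sunset (2) → 5 ✓
Line 2: bone (1), high (1), flies (1) → 3 ✓
Line 3: chrysanthemum (4), bends (1) → 5 ✓

Yes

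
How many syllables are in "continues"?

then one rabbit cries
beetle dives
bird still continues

3

"continues" has 3 syllables.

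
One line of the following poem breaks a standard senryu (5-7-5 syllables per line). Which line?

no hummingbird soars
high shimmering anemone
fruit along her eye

Line 1: "no hummingbird soars": 1+3+1 = 5 ✓
Line 2: "high shimmering anemone": 1+3+4 = 8 (expected 7)
Line 3: "fruit along her eye": 1+2+1+1 = 5 ✓

Line 2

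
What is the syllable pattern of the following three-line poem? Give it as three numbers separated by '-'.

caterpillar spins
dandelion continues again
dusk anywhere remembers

5-9-7

Line 1: caterpillar (4), spins (1) → 5
Line 2: dandelion (4), continues (3), again (2) → 9
Line 3: dusk (1), anywhere (3), remembers (3) → 7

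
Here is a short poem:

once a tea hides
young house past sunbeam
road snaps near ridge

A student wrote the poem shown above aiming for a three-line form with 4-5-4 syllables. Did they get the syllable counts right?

Yes

Line 1: once(1) + a(1) + tea(1) + hides(1) = 4 ✓
Line 2: young(1) + house(1) + past(1) + sunbeam(2) = 5 ✓
Line 3: road(1) + snaps(1) + near(1) + ridge(1) = 4 ✓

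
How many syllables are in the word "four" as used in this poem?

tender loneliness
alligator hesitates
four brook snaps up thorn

"four" has 1 syllable.

1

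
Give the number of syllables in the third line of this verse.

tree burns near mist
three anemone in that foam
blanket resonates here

The third line: "blanket resonates here": 2+3+1 = 6

6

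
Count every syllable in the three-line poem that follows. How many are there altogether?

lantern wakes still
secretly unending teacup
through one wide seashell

Line 1: "lantern wakes still": 2+1+1 = 4
Line 2: "secretly unending teacup": 3+3+2 = 8
Line 3: "through one wide seashell": 1+1+1+2 = 5
Total: 4 + 8 + 5 = 17

17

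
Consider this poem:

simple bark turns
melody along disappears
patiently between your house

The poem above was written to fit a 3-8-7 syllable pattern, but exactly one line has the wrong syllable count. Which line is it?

Line 1: "simple bark turns": 2+1+1 = 4 (expected 3)
Line 2: "melody along disappears": 3+2+3 = 8 ✓
Line 3: "patiently between your house": 3+2+1+1 = 7 ✓

Line 1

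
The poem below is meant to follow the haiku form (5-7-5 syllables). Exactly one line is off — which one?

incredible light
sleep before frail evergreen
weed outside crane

Line 1: incredible (4), light (1) → 5 ✓
Line 2: sleep (1), before (2), frail (1), evergreen (3) → 7 ✓
Line 3: weed (1), outside (2), crane (1) → 4 (expected 5)

Line 3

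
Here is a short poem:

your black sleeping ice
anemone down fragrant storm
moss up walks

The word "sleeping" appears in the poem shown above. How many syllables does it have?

"sleeping" has 2 syllables.

2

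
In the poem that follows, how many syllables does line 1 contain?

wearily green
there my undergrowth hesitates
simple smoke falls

Line 1: "wearily green": 3+1 = 4

4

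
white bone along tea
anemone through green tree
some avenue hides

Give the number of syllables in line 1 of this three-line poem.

5

Line 1: "white bone along tea": 1+1+2+1 = 5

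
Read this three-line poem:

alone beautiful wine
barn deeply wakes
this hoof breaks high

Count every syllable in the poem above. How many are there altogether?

Line 1: alone(2) + beautiful(3) + wine(1) = 6
Line 2: barn(1) + deeply(2) + wakes(1) = 4
Line 3: this(1) + hoof(1) + breaks(1) + high(1) = 4
Total: 6 + 4 + 4 = 14

14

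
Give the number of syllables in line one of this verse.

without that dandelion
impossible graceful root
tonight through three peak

7

Line one: without (2), that (1), dandelion (4) → 7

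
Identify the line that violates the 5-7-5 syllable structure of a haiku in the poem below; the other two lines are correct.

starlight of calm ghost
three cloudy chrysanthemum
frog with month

Line 1: starlight (2), of (1), calm (1), ghost (1) → 5 ✓
Line 2: three (1), cloudy (2), chrysanthemum (4) → 7 ✓
Line 3: frog (1), with (1), month (1) → 3 (expected 5)

The third line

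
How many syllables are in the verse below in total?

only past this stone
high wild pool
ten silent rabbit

Line 1: "only past this stone": 2+1+1+1 = 5
Line 2: "high wild pool": 1+1+1 = 3
Line 3: "ten silent rabbit": 1+2+2 = 5
Total: 5 + 3 + 5 = 13

13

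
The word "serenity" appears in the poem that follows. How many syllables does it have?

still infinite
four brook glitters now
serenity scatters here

4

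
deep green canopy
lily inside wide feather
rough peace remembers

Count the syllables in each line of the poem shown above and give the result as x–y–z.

5–7–5

Line 1: deep(1) + green(1) + canopy(3) = 5
Line 2: lily(2) + inside(2) + wide(1) + feather(2) = 7
Line 3: rough(1) + peace(1) + remembers(3) = 5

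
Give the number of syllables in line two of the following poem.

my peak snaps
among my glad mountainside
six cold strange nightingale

7

Line two: among(2) + my(1) + glad(1) + mountainside(3) = 7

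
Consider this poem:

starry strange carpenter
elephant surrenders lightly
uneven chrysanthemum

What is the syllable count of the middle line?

The middle line: elephant(3) + surrenders(3) + lightly(2) = 8

8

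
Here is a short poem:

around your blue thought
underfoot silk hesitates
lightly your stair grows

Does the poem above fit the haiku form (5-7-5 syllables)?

Line 1: "around your blue thought": 2+1+1+1 = 5 ✓
Line 2: "underfoot silk hesitates": 3+1+3 = 7 ✓
Line 3: "lightly your stair grows": 2+1+1+1 = 5 ✓

Yes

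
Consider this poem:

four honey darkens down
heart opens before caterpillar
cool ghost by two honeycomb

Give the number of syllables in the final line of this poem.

The final line: cool (1), ghost (1), by (1), two (1), honeycomb (3) → 7

7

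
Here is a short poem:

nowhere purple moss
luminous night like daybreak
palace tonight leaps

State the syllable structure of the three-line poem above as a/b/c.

Line 1: nowhere(2) + purple(2) + moss(1) = 5
Line 2: luminous(3) + night(1) + like(1) + daybreak(2) = 7
Line 3: palace(2) + tonight(2) + leaps(1) = 5

5/7/5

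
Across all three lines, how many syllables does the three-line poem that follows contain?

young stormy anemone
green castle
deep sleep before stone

Line 1: young (1), stormy (2), anemone (4) → 7
Line 2: green (1), castle (2) → 3
Line 3: deep (1), sleep (1), before (2), stone (1) → 5
Total: 7 + 3 + 5 = 15

15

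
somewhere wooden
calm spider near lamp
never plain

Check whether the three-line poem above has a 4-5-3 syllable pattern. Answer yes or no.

Line 1: somewhere (2), wooden (2) → 4 ✓
Line 2: calm (1), spider (2), near (1), lamp (1) → 5 ✓
Line 3: never (2), plain (1) → 3 ✓

Yes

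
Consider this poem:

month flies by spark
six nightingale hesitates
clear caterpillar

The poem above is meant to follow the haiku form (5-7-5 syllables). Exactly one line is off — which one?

Line 1

Line 1: "month flies by spark": 1+1+1+1 = 4 (expected 5)
Line 2: "six nightingale hesitates": 1+3+3 = 7 ✓
Line 3: "clear caterpillar": 1+4 = 5 ✓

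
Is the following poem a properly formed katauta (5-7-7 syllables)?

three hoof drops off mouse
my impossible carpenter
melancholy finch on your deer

Line 1: three (1), hoof (1), drops (1), off (1), mouse (1) → 5 ✓
Line 2: my (1), impossible (4), carpenter (3) → 8 (expected 7)
Line 3: melancholy (4), finch (1), on (1), your (1), deer (1) → 8 (expected 7)

No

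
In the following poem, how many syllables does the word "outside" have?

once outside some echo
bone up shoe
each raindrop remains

"outside" has 2 syllables.

2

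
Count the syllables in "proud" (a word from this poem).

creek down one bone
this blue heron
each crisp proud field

1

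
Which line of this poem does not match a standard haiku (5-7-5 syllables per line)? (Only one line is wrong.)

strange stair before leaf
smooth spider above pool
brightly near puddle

Line 2

Line 1: strange(1) + stair(1) + before(2) + leaf(1) = 5 ✓
Line 2: smooth(1) + spider(2) + above(2) + pool(1) = 6 (expected 7)
Line 3: brightly(2) + near(1) + puddle(2) = 5 ✓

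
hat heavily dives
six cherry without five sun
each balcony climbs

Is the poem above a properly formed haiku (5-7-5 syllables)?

Yes

Line 1: hat (1), heavily (3), dives (1) → 5 ✓
Line 2: six (1), cherry (2), without (2), five (1), sun (1) → 7 ✓
Line 3: each (1), balcony (3), climbs (1) → 5 ✓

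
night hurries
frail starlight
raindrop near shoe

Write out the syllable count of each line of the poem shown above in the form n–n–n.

Line 1: "night hurries": 1+2 = 3
Line 2: "frail starlight": 1+2 = 3
Line 3: "raindrop near shoe": 2+1+1 = 4

3–3–4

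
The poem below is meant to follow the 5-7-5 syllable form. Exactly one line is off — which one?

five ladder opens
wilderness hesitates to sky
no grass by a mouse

Line 1: "five ladder opens": 1+2+2 = 5 ✓
Line 2: "wilderness hesitates to sky": 3+3+1+1 = 8 (expected 7)
Line 3: "no grass by a mouse": 1+1+1+1+1 = 5 ✓

Line 2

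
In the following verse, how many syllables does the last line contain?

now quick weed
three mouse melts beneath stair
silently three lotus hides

7

The last line: silently (3), three (1), lotus (2), hides (1) → 7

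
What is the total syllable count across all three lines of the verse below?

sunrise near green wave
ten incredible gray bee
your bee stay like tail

Line 1: sunrise (2), near (1), green (1), wave (1) → 5
Line 2: ten (1), incredible (4), gray (1), bee (1) → 7
Line 3: your (1), bee (1), stay (1), like (1), tail (1) → 5
Total: 5 + 7 + 5 = 17

17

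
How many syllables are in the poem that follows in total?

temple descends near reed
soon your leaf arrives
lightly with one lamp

Line 1: temple (2), descends (2), near (1), reed (1) → 6
Line 2: soon (1), your (1), leaf (1), arrives (2) → 5
Line 3: lightly (2), with (1), one (1), lamp (1) → 5
Total: 6 + 5 + 5 = 16

16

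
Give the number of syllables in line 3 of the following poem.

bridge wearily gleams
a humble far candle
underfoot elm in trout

Line 3: "underfoot elm in trout": 3+1+1+1 = 6

6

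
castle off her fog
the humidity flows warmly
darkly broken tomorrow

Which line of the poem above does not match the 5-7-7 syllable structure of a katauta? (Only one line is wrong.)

The second line

Line 1: "castle off her fog": 2+1+1+1 = 5 ✓
Line 2: "the humidity flows warmly": 1+4+1+2 = 8 (expected 7)
Line 3: "darkly broken tomorrow": 2+2+3 = 7 ✓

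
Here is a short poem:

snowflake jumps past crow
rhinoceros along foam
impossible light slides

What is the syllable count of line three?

6

Line three: "impossible light slides": 4+1+1 = 6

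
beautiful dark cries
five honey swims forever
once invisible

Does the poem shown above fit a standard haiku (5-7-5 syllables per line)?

Line 1: "beautiful dark cries": 3+1+1 = 5 ✓
Line 2: "five honey swims forever": 1+2+1+3 = 7 ✓
Line 3: "once invisible": 1+4 = 5 ✓

Yes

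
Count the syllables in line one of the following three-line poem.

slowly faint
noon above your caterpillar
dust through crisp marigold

Line one: "slowly faint": 2+1 = 3

3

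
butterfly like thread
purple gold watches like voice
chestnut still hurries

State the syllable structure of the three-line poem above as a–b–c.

Line 1: "butterfly like thread": 3+1+1 = 5
Line 2: "purple gold watches like voice": 2+1+2+1+1 = 7
Line 3: "chestnut still hurries": 2+1+2 = 5

5–7–5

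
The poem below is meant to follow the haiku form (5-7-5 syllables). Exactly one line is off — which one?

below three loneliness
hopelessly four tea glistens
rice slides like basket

Line 1

Line 1: "below three loneliness": 2+1+3 = 6 (expected 5)
Line 2: "hopelessly four tea glistens": 3+1+1+2 = 7 ✓
Line 3: "rice slides like basket": 1+1+1+2 = 5 ✓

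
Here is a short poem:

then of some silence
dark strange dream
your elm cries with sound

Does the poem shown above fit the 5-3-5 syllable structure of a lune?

Yes

Line 1: then(1) + of(1) + some(1) + silence(2) = 5 ✓
Line 2: dark(1) + strange(1) + dream(1) = 3 ✓
Line 3: your(1) + elm(1) + cries(1) + with(1) + sound(1) = 5 ✓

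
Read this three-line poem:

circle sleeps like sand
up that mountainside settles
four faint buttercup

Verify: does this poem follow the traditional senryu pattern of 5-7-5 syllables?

Line 1: circle (2), sleeps (1), like (1), sand (1) → 5 ✓
Line 2: up (1), that (1), mountainside (3), settles (2) → 7 ✓
Line 3: four (1), faint (1), buttercup (3) → 5 ✓

Yes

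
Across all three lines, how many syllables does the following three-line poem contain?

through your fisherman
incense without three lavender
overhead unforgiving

Line 1: through (1), your (1), fisherman (3) → 5
Line 2: incense (2), without (2), three (1), lavender (3) → 8
Line 3: overhead (3), unforgiving (4) → 7
Total: 5 + 8 + 7 = 20

20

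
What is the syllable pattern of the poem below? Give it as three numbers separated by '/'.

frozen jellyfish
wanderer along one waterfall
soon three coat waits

5/9/4

Line 1: frozen (2), jellyfish (3) → 5
Line 2: wanderer (3), along (2), one (1), waterfall (3) → 9
Line 3: soon (1), three (1), coat (1), waits (1) → 4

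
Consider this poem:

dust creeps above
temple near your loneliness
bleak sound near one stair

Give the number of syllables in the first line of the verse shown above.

The first line: "dust creeps above": 1+1+2 = 4

4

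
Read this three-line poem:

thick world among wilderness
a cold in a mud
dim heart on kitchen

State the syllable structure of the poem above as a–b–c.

Line 1: "thick world among wilderness": 1+1+2+3 = 7
Line 2: "a cold in a mud": 1+1+1+1+1 = 5
Line 3: "dim heart on kitchen": 1+1+1+2 = 5

7–5–5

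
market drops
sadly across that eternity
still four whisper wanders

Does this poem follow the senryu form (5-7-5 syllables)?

No

Line 1: market(2) + drops(1) = 3 (expected 5)
Line 2: sadly(2) + across(2) + that(1) + eternity(4) = 9 (expected 7)
Line 3: still(1) + four(1) + whisper(2) + wanders(2) = 6 (expected 5)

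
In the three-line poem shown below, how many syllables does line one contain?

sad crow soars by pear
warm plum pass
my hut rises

Line one: sad (1), crow (1), soars (1), by (1), pear (1) → 5

5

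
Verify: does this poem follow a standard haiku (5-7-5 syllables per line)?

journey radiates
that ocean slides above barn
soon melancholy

Line 1: journey(2) + radiates(3) = 5 ✓
Line 2: that(1) + ocean(2) + slides(1) + above(2) + barn(1) = 7 ✓
Line 3: soon(1) + melancholy(4) = 5 ✓

Yes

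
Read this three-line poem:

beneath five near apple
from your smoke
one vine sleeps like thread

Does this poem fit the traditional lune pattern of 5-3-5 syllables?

No

Line 1: beneath (2), five (1), near (1), apple (2) → 6 (expected 5)
Line 2: from (1), your (1), smoke (1) → 3 ✓
Line 3: one (1), vine (1), sleeps (1), like (1), thread (1) → 5 ✓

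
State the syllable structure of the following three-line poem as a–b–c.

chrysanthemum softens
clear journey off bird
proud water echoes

6–5–5

Line 1: chrysanthemum(4) + softens(2) = 6
Line 2: clear(1) + journey(2) + off(1) + bird(1) = 5
Line 3: proud(1) + water(2) + echoes(2) = 5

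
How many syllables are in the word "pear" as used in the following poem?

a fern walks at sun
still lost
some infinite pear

"pear" has 1 syllable.

1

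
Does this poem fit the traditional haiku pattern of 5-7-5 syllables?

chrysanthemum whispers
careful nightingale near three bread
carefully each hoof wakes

Line 1: chrysanthemum(4) + whispers(2) = 6 (expected 5)
Line 2: careful(2) + nightingale(3) + near(1) + three(1) + bread(1) = 8 (expected 7)
Line 3: carefully(3) + each(1) + hoof(1) + wakes(1) = 6 (expected 5)

No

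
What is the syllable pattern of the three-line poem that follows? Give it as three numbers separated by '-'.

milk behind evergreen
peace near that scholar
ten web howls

6-5-3

Line 1: "milk behind evergreen": 1+2+3 = 6
Line 2: "peace near that scholar": 1+1+1+2 = 5
Line 3: "ten web howls": 1+1+1 = 3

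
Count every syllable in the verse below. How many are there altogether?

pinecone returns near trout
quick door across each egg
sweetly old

15

Line 1: pinecone (2), returns (2), near (1), trout (1) → 6
Line 2: quick (1), door (1), across (2), each (1), egg (1) → 6
Line 3: sweetly (2), old (1) → 3
Total: 6 + 6 + 3 = 15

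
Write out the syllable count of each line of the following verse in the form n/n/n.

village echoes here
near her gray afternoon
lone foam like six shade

5/6/5

Line 1: "village echoes here": 2+2+1 = 5
Line 2: "near her gray afternoon": 1+1+1+3 = 6
Line 3: "lone foam like six shade": 1+1+1+1+1 = 5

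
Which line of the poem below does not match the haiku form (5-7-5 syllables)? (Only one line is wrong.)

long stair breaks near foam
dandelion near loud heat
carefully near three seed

Line 1: long (1), stair (1), breaks (1), near (1), foam (1) → 5 ✓
Line 2: dandelion (4), near (1), loud (1), heat (1) → 7 ✓
Line 3: carefully (3), near (1), three (1), seed (1) → 6 (expected 5)

The third line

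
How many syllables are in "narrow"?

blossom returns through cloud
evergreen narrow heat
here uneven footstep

2

"narrow" has 2 syllables.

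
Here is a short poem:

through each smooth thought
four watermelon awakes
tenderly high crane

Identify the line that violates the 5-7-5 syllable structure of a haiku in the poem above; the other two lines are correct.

The first line

Line 1: through(1) + each(1) + smooth(1) + thought(1) = 4 (expected 5)
Line 2: four(1) + watermelon(4) + awakes(2) = 7 ✓
Line 3: tenderly(3) + high(1) + crane(1) = 5 ✓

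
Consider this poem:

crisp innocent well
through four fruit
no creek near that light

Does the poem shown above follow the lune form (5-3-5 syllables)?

Line 1: crisp (1), innocent (3), well (1) → 5 ✓
Line 2: through (1), four (1), fruit (1) → 3 ✓
Line 3: no (1), creek (1), near (1), that (1), light (1) → 5 ✓

Yes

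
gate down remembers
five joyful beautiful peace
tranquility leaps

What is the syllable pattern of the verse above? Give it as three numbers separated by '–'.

5–7–5

Line 1: gate (1), down (1), remembers (3) → 5
Line 2: five (1), joyful (2), beautiful (3), peace (1) → 7
Line 3: tranquility (4), leaps (1) → 5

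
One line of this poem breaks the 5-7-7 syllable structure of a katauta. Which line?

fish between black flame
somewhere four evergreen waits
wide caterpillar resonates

Line 1: fish(1) + between(2) + black(1) + flame(1) = 5 ✓
Line 2: somewhere(2) + four(1) + evergreen(3) + waits(1) = 7 ✓
Line 3: wide(1) + caterpillar(4) + resonates(3) = 8 (expected 7)

Line 3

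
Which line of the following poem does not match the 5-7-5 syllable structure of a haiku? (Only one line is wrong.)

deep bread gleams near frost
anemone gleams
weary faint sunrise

Line 1: deep (1), bread (1), gleams (1), near (1), frost (1) → 5 ✓
Line 2: anemone (4), gleams (1) → 5 (expected 7)
Line 3: weary (2), faint (1), sunrise (2) → 5 ✓

The second line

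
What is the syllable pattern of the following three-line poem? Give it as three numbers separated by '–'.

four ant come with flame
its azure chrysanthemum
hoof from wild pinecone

Line 1: four (1), ant (1), come (1), with (1), flame (1) → 5
Line 2: its (1), azure (2), chrysanthemum (4) → 7
Line 3: hoof (1), from (1), wild (1), pinecone (2) → 5

5–7–5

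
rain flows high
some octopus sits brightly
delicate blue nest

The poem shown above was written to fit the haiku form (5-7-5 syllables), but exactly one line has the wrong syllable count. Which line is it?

The first line

Line 1: rain (1), flows (1), high (1) → 3 (expected 5)
Line 2: some (1), octopus (3), sits (1), brightly (2) → 7 ✓
Line 3: delicate (3), blue (1), nest (1) → 5 ✓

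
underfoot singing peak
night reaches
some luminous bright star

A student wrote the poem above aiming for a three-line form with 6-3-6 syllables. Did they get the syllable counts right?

Yes

Line 1: underfoot(3) + singing(2) + peak(1) = 6 ✓
Line 2: night(1) + reaches(2) = 3 ✓
Line 3: some(1) + luminous(3) + bright(1) + star(1) = 6 ✓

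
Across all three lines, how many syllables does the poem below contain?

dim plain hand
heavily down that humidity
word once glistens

Line 1: dim(1) + plain(1) + hand(1) = 3
Line 2: heavily(3) + down(1) + that(1) + humidity(4) = 9
Line 3: word(1) + once(1) + glistens(2) = 4
Total: 3 + 9 + 4 = 16

16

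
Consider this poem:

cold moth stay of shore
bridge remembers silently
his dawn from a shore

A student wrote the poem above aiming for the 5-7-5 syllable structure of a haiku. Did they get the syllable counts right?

Line 1: cold(1) + moth(1) + stay(1) + of(1) + shore(1) = 5 ✓
Line 2: bridge(1) + remembers(3) + silently(3) = 7 ✓
Line 3: his(1) + dawn(1) + from(1) + a(1) + shore(1) = 5 ✓

Yes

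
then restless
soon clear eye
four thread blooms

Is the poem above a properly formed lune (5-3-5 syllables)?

No

Line 1: then(1) + restless(2) = 3 (expected 5)
Line 2: soon(1) + clear(1) + eye(1) = 3 ✓
Line 3: four(1) + thread(1) + blooms(1) = 3 (expected 5)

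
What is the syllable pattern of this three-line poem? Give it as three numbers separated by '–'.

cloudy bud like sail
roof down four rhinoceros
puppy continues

5–7–5

Line 1: "cloudy bud like sail": 2+1+1+1 = 5
Line 2: "roof down four rhinoceros": 1+1+1+4 = 7
Line 3: "puppy continues": 2+3 = 5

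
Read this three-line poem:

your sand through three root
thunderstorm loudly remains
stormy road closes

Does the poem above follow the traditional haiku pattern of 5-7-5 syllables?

Yes

Line 1: your(1) + sand(1) + through(1) + three(1) + root(1) = 5 ✓
Line 2: thunderstorm(3) + loudly(2) + remains(2) = 7 ✓
Line 3: stormy(2) + road(1) + closes(2) = 5 ✓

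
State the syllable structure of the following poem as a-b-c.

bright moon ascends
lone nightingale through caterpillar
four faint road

4-9-3

Line 1: "bright moon ascends": 1+1+2 = 4
Line 2: "lone nightingale through caterpillar": 1+3+1+4 = 9
Line 3: "four faint road": 1+1+1 = 3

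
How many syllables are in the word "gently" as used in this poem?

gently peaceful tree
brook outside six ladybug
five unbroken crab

"gently" has 2 syllables.

2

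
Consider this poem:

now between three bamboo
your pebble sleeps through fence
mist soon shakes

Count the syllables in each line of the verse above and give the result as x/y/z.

6/6/3

Line 1: now(1) + between(2) + three(1) + bamboo(2) = 6
Line 2: your(1) + pebble(2) + sleeps(1) + through(1) + fence(1) = 6
Line 3: mist(1) + soon(1) + shakes(1) = 3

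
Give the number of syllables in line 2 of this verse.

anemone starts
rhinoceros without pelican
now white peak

9

Line 2: rhinoceros(4) + without(2) + pelican(3) = 9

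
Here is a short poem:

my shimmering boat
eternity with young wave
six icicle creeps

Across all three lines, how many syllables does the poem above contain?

Line 1: my(1) + shimmering(3) + boat(1) = 5
Line 2: eternity(4) + with(1) + young(1) + wave(1) = 7
Line 3: six(1) + icicle(3) + creeps(1) = 5
Total: 5 + 7 + 5 = 17

17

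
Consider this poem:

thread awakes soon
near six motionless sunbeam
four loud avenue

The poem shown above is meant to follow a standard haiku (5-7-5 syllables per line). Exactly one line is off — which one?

Line 1

Line 1: "thread awakes soon": 1+2+1 = 4 (expected 5)
Line 2: "near six motionless sunbeam": 1+1+3+2 = 7 ✓
Line 3: "four loud avenue": 1+1+3 = 5 ✓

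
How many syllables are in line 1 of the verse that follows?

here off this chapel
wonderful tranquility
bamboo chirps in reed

Line 1: here(1) + off(1) + this(1) + chapel(2) = 5

5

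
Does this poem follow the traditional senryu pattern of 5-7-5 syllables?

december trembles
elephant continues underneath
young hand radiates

Line 1: "december trembles": 3+2 = 5 ✓
Line 2: "elephant continues underneath": 3+3+3 = 9 (expected 7)
Line 3: "young hand radiates": 1+1+3 = 5 ✓

No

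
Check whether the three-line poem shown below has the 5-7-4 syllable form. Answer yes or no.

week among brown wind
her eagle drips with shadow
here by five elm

Yes

Line 1: "week among brown wind": 1+2+1+1 = 5 ✓
Line 2: "her eagle drips with shadow": 1+2+1+1+2 = 7 ✓
Line 3: "here by five elm": 1+1+1+1 = 4 ✓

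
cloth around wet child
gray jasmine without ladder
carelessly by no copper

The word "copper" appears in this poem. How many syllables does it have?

2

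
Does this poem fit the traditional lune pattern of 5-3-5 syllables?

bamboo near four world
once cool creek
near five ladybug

Line 1: bamboo (2), near (1), four (1), world (1) → 5 ✓
Line 2: once (1), cool (1), creek (1) → 3 ✓
Line 3: near (1), five (1), ladybug (3) → 5 ✓

Yes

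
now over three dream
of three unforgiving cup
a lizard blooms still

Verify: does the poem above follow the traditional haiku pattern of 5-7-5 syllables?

Line 1: now (1), over (2), three (1), dream (1) → 5 ✓
Line 2: of (1), three (1), unforgiving (4), cup (1) → 7 ✓
Line 3: a (1), lizard (2), blooms (1), still (1) → 5 ✓

Yes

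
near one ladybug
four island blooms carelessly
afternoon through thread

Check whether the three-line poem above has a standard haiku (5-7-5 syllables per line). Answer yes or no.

Line 1: near (1), one (1), ladybug (3) → 5 ✓
Line 2: four (1), island (2), blooms (1), carelessly (3) → 7 ✓
Line 3: afternoon (3), through (1), thread (1) → 5 ✓

Yes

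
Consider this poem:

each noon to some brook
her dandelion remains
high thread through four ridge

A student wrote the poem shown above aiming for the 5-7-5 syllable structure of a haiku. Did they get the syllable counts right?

Yes

Line 1: each (1), noon (1), to (1), some (1), brook (1) → 5 ✓
Line 2: her (1), dandelion (4), remains (2) → 7 ✓
Line 3: high (1), thread (1), through (1), four (1), ridge (1) → 5 ✓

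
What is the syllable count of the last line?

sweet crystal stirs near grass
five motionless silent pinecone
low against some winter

The last line: low(1) + against(2) + some(1) + winter(2) = 6

6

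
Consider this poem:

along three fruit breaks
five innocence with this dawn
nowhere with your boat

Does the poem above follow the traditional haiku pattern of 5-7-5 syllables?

Yes

Line 1: along (2), three (1), fruit (1), breaks (1) → 5 ✓
Line 2: five (1), innocence (3), with (1), this (1), dawn (1) → 7 ✓
Line 3: nowhere (2), with (1), your (1), boat (1) → 5 ✓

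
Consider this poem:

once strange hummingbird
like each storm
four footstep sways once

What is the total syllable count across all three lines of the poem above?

Line 1: once(1) + strange(1) + hummingbird(3) = 5
Line 2: like(1) + each(1) + storm(1) = 3
Line 3: four(1) + footstep(2) + sways(1) + once(1) = 5
Total: 5 + 3 + 5 = 13

13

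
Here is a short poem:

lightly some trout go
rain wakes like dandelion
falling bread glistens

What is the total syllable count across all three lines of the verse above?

17

Line 1: "lightly some trout go": 2+1+1+1 = 5
Line 2: "rain wakes like dandelion": 1+1+1+4 = 7
Line 3: "falling bread glistens": 2+1+2 = 5
Total: 5 + 7 + 5 = 17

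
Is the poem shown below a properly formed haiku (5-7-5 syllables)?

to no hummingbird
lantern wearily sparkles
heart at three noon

No

Line 1: to(1) + no(1) + hummingbird(3) = 5 ✓
Line 2: lantern(2) + wearily(3) + sparkles(2) = 7 ✓
Line 3: heart(1) + at(1) + three(1) + noon(1) = 4 (expected 5)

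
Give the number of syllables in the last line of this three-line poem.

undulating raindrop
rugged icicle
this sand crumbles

The last line: "this sand crumbles": 1+1+2 = 4

4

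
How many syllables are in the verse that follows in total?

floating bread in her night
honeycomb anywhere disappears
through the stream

Line 1: "floating bread in her night": 2+1+1+1+1 = 6
Line 2: "honeycomb anywhere disappears": 3+3+3 = 9
Line 3: "through the stream": 1+1+1 = 3
Total: 6 + 9 + 3 = 18

18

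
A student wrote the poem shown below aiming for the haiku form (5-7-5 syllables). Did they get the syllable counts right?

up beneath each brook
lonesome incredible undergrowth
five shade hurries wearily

No

Line 1: up (1), beneath (2), each (1), brook (1) → 5 ✓
Line 2: lonesome (2), incredible (4), undergrowth (3) → 9 (expected 7)
Line 3: five (1), shade (1), hurries (2), wearily (3) → 7 (expected 5)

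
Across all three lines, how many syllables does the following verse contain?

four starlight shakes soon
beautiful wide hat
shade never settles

Line 1: four(1) + starlight(2) + shakes(1) + soon(1) = 5
Line 2: beautiful(3) + wide(1) + hat(1) = 5
Line 3: shade(1) + never(2) + settles(2) = 5
Total: 5 + 5 + 5 = 15

15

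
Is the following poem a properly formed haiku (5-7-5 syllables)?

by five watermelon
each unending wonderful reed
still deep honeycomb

Line 1: by(1) + five(1) + watermelon(4) = 6 (expected 5)
Line 2: each(1) + unending(3) + wonderful(3) + reed(1) = 8 (expected 7)
Line 3: still(1) + deep(1) + honeycomb(3) = 5 ✓

No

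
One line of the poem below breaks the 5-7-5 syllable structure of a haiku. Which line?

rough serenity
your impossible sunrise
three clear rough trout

The third line

Line 1: rough (1), serenity (4) → 5 ✓
Line 2: your (1), impossible (4), sunrise (2) → 7 ✓
Line 3: three (1), clear (1), rough (1), trout (1) → 4 (expected 5)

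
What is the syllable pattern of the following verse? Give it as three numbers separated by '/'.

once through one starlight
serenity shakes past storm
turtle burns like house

Line 1: once(1) + through(1) + one(1) + starlight(2) = 5
Line 2: serenity(4) + shakes(1) + past(1) + storm(1) = 7
Line 3: turtle(2) + burns(1) + like(1) + house(1) = 5

5/7/5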